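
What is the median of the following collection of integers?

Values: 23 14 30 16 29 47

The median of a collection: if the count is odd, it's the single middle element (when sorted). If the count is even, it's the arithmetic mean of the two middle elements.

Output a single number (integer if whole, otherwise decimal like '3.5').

Answer: 26

Derivation:
Step 1: insert 23 -> lo=[23] (size 1, max 23) hi=[] (size 0) -> median=23
Step 2: insert 14 -> lo=[14] (size 1, max 14) hi=[23] (size 1, min 23) -> median=18.5
Step 3: insert 30 -> lo=[14, 23] (size 2, max 23) hi=[30] (size 1, min 30) -> median=23
Step 4: insert 16 -> lo=[14, 16] (size 2, max 16) hi=[23, 30] (size 2, min 23) -> median=19.5
Step 5: insert 29 -> lo=[14, 16, 23] (size 3, max 23) hi=[29, 30] (size 2, min 29) -> median=23
Step 6: insert 47 -> lo=[14, 16, 23] (size 3, max 23) hi=[29, 30, 47] (size 3, min 29) -> median=26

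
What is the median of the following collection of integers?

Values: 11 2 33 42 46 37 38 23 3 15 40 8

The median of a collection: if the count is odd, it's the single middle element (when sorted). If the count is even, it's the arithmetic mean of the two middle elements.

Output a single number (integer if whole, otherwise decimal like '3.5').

Answer: 28

Derivation:
Step 1: insert 11 -> lo=[11] (size 1, max 11) hi=[] (size 0) -> median=11
Step 2: insert 2 -> lo=[2] (size 1, max 2) hi=[11] (size 1, min 11) -> median=6.5
Step 3: insert 33 -> lo=[2, 11] (size 2, max 11) hi=[33] (size 1, min 33) -> median=11
Step 4: insert 42 -> lo=[2, 11] (size 2, max 11) hi=[33, 42] (size 2, min 33) -> median=22
Step 5: insert 46 -> lo=[2, 11, 33] (size 3, max 33) hi=[42, 46] (size 2, min 42) -> median=33
Step 6: insert 37 -> lo=[2, 11, 33] (size 3, max 33) hi=[37, 42, 46] (size 3, min 37) -> median=35
Step 7: insert 38 -> lo=[2, 11, 33, 37] (size 4, max 37) hi=[38, 42, 46] (size 3, min 38) -> median=37
Step 8: insert 23 -> lo=[2, 11, 23, 33] (size 4, max 33) hi=[37, 38, 42, 46] (size 4, min 37) -> median=35
Step 9: insert 3 -> lo=[2, 3, 11, 23, 33] (size 5, max 33) hi=[37, 38, 42, 46] (size 4, min 37) -> median=33
Step 10: insert 15 -> lo=[2, 3, 11, 15, 23] (size 5, max 23) hi=[33, 37, 38, 42, 46] (size 5, min 33) -> median=28
Step 11: insert 40 -> lo=[2, 3, 11, 15, 23, 33] (size 6, max 33) hi=[37, 38, 40, 42, 46] (size 5, min 37) -> median=33
Step 12: insert 8 -> lo=[2, 3, 8, 11, 15, 23] (size 6, max 23) hi=[33, 37, 38, 40, 42, 46] (size 6, min 33) -> median=28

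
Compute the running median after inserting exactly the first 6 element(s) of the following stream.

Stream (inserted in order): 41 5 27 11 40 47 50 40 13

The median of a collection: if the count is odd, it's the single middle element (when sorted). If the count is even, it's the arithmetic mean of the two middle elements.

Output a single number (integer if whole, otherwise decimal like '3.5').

Step 1: insert 41 -> lo=[41] (size 1, max 41) hi=[] (size 0) -> median=41
Step 2: insert 5 -> lo=[5] (size 1, max 5) hi=[41] (size 1, min 41) -> median=23
Step 3: insert 27 -> lo=[5, 27] (size 2, max 27) hi=[41] (size 1, min 41) -> median=27
Step 4: insert 11 -> lo=[5, 11] (size 2, max 11) hi=[27, 41] (size 2, min 27) -> median=19
Step 5: insert 40 -> lo=[5, 11, 27] (size 3, max 27) hi=[40, 41] (size 2, min 40) -> median=27
Step 6: insert 47 -> lo=[5, 11, 27] (size 3, max 27) hi=[40, 41, 47] (size 3, min 40) -> median=33.5

Answer: 33.5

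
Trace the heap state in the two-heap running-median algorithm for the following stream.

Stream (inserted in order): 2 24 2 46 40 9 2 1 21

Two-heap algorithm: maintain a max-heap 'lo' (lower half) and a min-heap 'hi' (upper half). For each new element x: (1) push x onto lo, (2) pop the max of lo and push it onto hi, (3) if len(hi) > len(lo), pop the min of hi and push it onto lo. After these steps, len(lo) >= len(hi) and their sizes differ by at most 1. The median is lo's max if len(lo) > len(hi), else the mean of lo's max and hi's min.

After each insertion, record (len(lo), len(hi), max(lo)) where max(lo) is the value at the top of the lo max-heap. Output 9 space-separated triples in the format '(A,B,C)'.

Answer: (1,0,2) (1,1,2) (2,1,2) (2,2,2) (3,2,24) (3,3,9) (4,3,9) (4,4,2) (5,4,9)

Derivation:
Step 1: insert 2 -> lo=[2] hi=[] -> (len(lo)=1, len(hi)=0, max(lo)=2)
Step 2: insert 24 -> lo=[2] hi=[24] -> (len(lo)=1, len(hi)=1, max(lo)=2)
Step 3: insert 2 -> lo=[2, 2] hi=[24] -> (len(lo)=2, len(hi)=1, max(lo)=2)
Step 4: insert 46 -> lo=[2, 2] hi=[24, 46] -> (len(lo)=2, len(hi)=2, max(lo)=2)
Step 5: insert 40 -> lo=[2, 2, 24] hi=[40, 46] -> (len(lo)=3, len(hi)=2, max(lo)=24)
Step 6: insert 9 -> lo=[2, 2, 9] hi=[24, 40, 46] -> (len(lo)=3, len(hi)=3, max(lo)=9)
Step 7: insert 2 -> lo=[2, 2, 2, 9] hi=[24, 40, 46] -> (len(lo)=4, len(hi)=3, max(lo)=9)
Step 8: insert 1 -> lo=[1, 2, 2, 2] hi=[9, 24, 40, 46] -> (len(lo)=4, len(hi)=4, max(lo)=2)
Step 9: insert 21 -> lo=[1, 2, 2, 2, 9] hi=[21, 24, 40, 46] -> (len(lo)=5, len(hi)=4, max(lo)=9)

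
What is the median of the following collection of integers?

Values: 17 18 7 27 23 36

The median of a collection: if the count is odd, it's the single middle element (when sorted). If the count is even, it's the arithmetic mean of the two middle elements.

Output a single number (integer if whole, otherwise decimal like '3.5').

Answer: 20.5

Derivation:
Step 1: insert 17 -> lo=[17] (size 1, max 17) hi=[] (size 0) -> median=17
Step 2: insert 18 -> lo=[17] (size 1, max 17) hi=[18] (size 1, min 18) -> median=17.5
Step 3: insert 7 -> lo=[7, 17] (size 2, max 17) hi=[18] (size 1, min 18) -> median=17
Step 4: insert 27 -> lo=[7, 17] (size 2, max 17) hi=[18, 27] (size 2, min 18) -> median=17.5
Step 5: insert 23 -> lo=[7, 17, 18] (size 3, max 18) hi=[23, 27] (size 2, min 23) -> median=18
Step 6: insert 36 -> lo=[7, 17, 18] (size 3, max 18) hi=[23, 27, 36] (size 3, min 23) -> median=20.5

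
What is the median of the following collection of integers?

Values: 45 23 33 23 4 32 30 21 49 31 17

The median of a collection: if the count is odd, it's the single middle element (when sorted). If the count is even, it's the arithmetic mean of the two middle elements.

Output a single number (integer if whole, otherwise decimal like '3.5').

Answer: 30

Derivation:
Step 1: insert 45 -> lo=[45] (size 1, max 45) hi=[] (size 0) -> median=45
Step 2: insert 23 -> lo=[23] (size 1, max 23) hi=[45] (size 1, min 45) -> median=34
Step 3: insert 33 -> lo=[23, 33] (size 2, max 33) hi=[45] (size 1, min 45) -> median=33
Step 4: insert 23 -> lo=[23, 23] (size 2, max 23) hi=[33, 45] (size 2, min 33) -> median=28
Step 5: insert 4 -> lo=[4, 23, 23] (size 3, max 23) hi=[33, 45] (size 2, min 33) -> median=23
Step 6: insert 32 -> lo=[4, 23, 23] (size 3, max 23) hi=[32, 33, 45] (size 3, min 32) -> median=27.5
Step 7: insert 30 -> lo=[4, 23, 23, 30] (size 4, max 30) hi=[32, 33, 45] (size 3, min 32) -> median=30
Step 8: insert 21 -> lo=[4, 21, 23, 23] (size 4, max 23) hi=[30, 32, 33, 45] (size 4, min 30) -> median=26.5
Step 9: insert 49 -> lo=[4, 21, 23, 23, 30] (size 5, max 30) hi=[32, 33, 45, 49] (size 4, min 32) -> median=30
Step 10: insert 31 -> lo=[4, 21, 23, 23, 30] (size 5, max 30) hi=[31, 32, 33, 45, 49] (size 5, min 31) -> median=30.5
Step 11: insert 17 -> lo=[4, 17, 21, 23, 23, 30] (size 6, max 30) hi=[31, 32, 33, 45, 49] (size 5, min 31) -> median=30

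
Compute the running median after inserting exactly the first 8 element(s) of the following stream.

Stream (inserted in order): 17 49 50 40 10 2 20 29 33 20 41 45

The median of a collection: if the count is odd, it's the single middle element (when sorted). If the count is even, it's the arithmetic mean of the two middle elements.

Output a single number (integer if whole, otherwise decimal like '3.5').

Answer: 24.5

Derivation:
Step 1: insert 17 -> lo=[17] (size 1, max 17) hi=[] (size 0) -> median=17
Step 2: insert 49 -> lo=[17] (size 1, max 17) hi=[49] (size 1, min 49) -> median=33
Step 3: insert 50 -> lo=[17, 49] (size 2, max 49) hi=[50] (size 1, min 50) -> median=49
Step 4: insert 40 -> lo=[17, 40] (size 2, max 40) hi=[49, 50] (size 2, min 49) -> median=44.5
Step 5: insert 10 -> lo=[10, 17, 40] (size 3, max 40) hi=[49, 50] (size 2, min 49) -> median=40
Step 6: insert 2 -> lo=[2, 10, 17] (size 3, max 17) hi=[40, 49, 50] (size 3, min 40) -> median=28.5
Step 7: insert 20 -> lo=[2, 10, 17, 20] (size 4, max 20) hi=[40, 49, 50] (size 3, min 40) -> median=20
Step 8: insert 29 -> lo=[2, 10, 17, 20] (size 4, max 20) hi=[29, 40, 49, 50] (size 4, min 29) -> median=24.5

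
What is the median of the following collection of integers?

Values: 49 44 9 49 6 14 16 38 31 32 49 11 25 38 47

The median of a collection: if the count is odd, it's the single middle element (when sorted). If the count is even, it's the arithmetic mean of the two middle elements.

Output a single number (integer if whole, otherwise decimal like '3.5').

Step 1: insert 49 -> lo=[49] (size 1, max 49) hi=[] (size 0) -> median=49
Step 2: insert 44 -> lo=[44] (size 1, max 44) hi=[49] (size 1, min 49) -> median=46.5
Step 3: insert 9 -> lo=[9, 44] (size 2, max 44) hi=[49] (size 1, min 49) -> median=44
Step 4: insert 49 -> lo=[9, 44] (size 2, max 44) hi=[49, 49] (size 2, min 49) -> median=46.5
Step 5: insert 6 -> lo=[6, 9, 44] (size 3, max 44) hi=[49, 49] (size 2, min 49) -> median=44
Step 6: insert 14 -> lo=[6, 9, 14] (size 3, max 14) hi=[44, 49, 49] (size 3, min 44) -> median=29
Step 7: insert 16 -> lo=[6, 9, 14, 16] (size 4, max 16) hi=[44, 49, 49] (size 3, min 44) -> median=16
Step 8: insert 38 -> lo=[6, 9, 14, 16] (size 4, max 16) hi=[38, 44, 49, 49] (size 4, min 38) -> median=27
Step 9: insert 31 -> lo=[6, 9, 14, 16, 31] (size 5, max 31) hi=[38, 44, 49, 49] (size 4, min 38) -> median=31
Step 10: insert 32 -> lo=[6, 9, 14, 16, 31] (size 5, max 31) hi=[32, 38, 44, 49, 49] (size 5, min 32) -> median=31.5
Step 11: insert 49 -> lo=[6, 9, 14, 16, 31, 32] (size 6, max 32) hi=[38, 44, 49, 49, 49] (size 5, min 38) -> median=32
Step 12: insert 11 -> lo=[6, 9, 11, 14, 16, 31] (size 6, max 31) hi=[32, 38, 44, 49, 49, 49] (size 6, min 32) -> median=31.5
Step 13: insert 25 -> lo=[6, 9, 11, 14, 16, 25, 31] (size 7, max 31) hi=[32, 38, 44, 49, 49, 49] (size 6, min 32) -> median=31
Step 14: insert 38 -> lo=[6, 9, 11, 14, 16, 25, 31] (size 7, max 31) hi=[32, 38, 38, 44, 49, 49, 49] (size 7, min 32) -> median=31.5
Step 15: insert 47 -> lo=[6, 9, 11, 14, 16, 25, 31, 32] (size 8, max 32) hi=[38, 38, 44, 47, 49, 49, 49] (size 7, min 38) -> median=32

Answer: 32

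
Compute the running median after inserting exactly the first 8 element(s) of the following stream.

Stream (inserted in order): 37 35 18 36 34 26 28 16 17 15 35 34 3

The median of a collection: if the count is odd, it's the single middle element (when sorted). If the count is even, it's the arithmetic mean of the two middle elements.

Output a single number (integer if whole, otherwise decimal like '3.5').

Answer: 31

Derivation:
Step 1: insert 37 -> lo=[37] (size 1, max 37) hi=[] (size 0) -> median=37
Step 2: insert 35 -> lo=[35] (size 1, max 35) hi=[37] (size 1, min 37) -> median=36
Step 3: insert 18 -> lo=[18, 35] (size 2, max 35) hi=[37] (size 1, min 37) -> median=35
Step 4: insert 36 -> lo=[18, 35] (size 2, max 35) hi=[36, 37] (size 2, min 36) -> median=35.5
Step 5: insert 34 -> lo=[18, 34, 35] (size 3, max 35) hi=[36, 37] (size 2, min 36) -> median=35
Step 6: insert 26 -> lo=[18, 26, 34] (size 3, max 34) hi=[35, 36, 37] (size 3, min 35) -> median=34.5
Step 7: insert 28 -> lo=[18, 26, 28, 34] (size 4, max 34) hi=[35, 36, 37] (size 3, min 35) -> median=34
Step 8: insert 16 -> lo=[16, 18, 26, 28] (size 4, max 28) hi=[34, 35, 36, 37] (size 4, min 34) -> median=31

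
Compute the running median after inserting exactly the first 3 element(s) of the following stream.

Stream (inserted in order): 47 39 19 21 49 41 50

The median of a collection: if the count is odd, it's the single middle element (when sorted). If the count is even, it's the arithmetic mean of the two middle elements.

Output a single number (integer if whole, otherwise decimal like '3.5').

Step 1: insert 47 -> lo=[47] (size 1, max 47) hi=[] (size 0) -> median=47
Step 2: insert 39 -> lo=[39] (size 1, max 39) hi=[47] (size 1, min 47) -> median=43
Step 3: insert 19 -> lo=[19, 39] (size 2, max 39) hi=[47] (size 1, min 47) -> median=39

Answer: 39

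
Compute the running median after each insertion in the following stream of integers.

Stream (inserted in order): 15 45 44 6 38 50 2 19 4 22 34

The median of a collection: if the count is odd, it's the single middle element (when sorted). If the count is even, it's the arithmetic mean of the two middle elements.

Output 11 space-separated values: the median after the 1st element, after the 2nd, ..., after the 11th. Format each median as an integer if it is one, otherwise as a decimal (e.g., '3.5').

Step 1: insert 15 -> lo=[15] (size 1, max 15) hi=[] (size 0) -> median=15
Step 2: insert 45 -> lo=[15] (size 1, max 15) hi=[45] (size 1, min 45) -> median=30
Step 3: insert 44 -> lo=[15, 44] (size 2, max 44) hi=[45] (size 1, min 45) -> median=44
Step 4: insert 6 -> lo=[6, 15] (size 2, max 15) hi=[44, 45] (size 2, min 44) -> median=29.5
Step 5: insert 38 -> lo=[6, 15, 38] (size 3, max 38) hi=[44, 45] (size 2, min 44) -> median=38
Step 6: insert 50 -> lo=[6, 15, 38] (size 3, max 38) hi=[44, 45, 50] (size 3, min 44) -> median=41
Step 7: insert 2 -> lo=[2, 6, 15, 38] (size 4, max 38) hi=[44, 45, 50] (size 3, min 44) -> median=38
Step 8: insert 19 -> lo=[2, 6, 15, 19] (size 4, max 19) hi=[38, 44, 45, 50] (size 4, min 38) -> median=28.5
Step 9: insert 4 -> lo=[2, 4, 6, 15, 19] (size 5, max 19) hi=[38, 44, 45, 50] (size 4, min 38) -> median=19
Step 10: insert 22 -> lo=[2, 4, 6, 15, 19] (size 5, max 19) hi=[22, 38, 44, 45, 50] (size 5, min 22) -> median=20.5
Step 11: insert 34 -> lo=[2, 4, 6, 15, 19, 22] (size 6, max 22) hi=[34, 38, 44, 45, 50] (size 5, min 34) -> median=22

Answer: 15 30 44 29.5 38 41 38 28.5 19 20.5 22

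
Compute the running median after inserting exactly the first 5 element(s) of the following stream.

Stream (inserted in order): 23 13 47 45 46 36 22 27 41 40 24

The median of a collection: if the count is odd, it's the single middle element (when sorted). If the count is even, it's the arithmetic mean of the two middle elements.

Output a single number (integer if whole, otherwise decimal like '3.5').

Answer: 45

Derivation:
Step 1: insert 23 -> lo=[23] (size 1, max 23) hi=[] (size 0) -> median=23
Step 2: insert 13 -> lo=[13] (size 1, max 13) hi=[23] (size 1, min 23) -> median=18
Step 3: insert 47 -> lo=[13, 23] (size 2, max 23) hi=[47] (size 1, min 47) -> median=23
Step 4: insert 45 -> lo=[13, 23] (size 2, max 23) hi=[45, 47] (size 2, min 45) -> median=34
Step 5: insert 46 -> lo=[13, 23, 45] (size 3, max 45) hi=[46, 47] (size 2, min 46) -> median=45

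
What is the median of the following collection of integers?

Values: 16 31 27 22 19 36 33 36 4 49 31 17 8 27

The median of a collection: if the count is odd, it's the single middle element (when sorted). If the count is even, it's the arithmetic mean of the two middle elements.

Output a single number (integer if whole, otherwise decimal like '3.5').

Answer: 27

Derivation:
Step 1: insert 16 -> lo=[16] (size 1, max 16) hi=[] (size 0) -> median=16
Step 2: insert 31 -> lo=[16] (size 1, max 16) hi=[31] (size 1, min 31) -> median=23.5
Step 3: insert 27 -> lo=[16, 27] (size 2, max 27) hi=[31] (size 1, min 31) -> median=27
Step 4: insert 22 -> lo=[16, 22] (size 2, max 22) hi=[27, 31] (size 2, min 27) -> median=24.5
Step 5: insert 19 -> lo=[16, 19, 22] (size 3, max 22) hi=[27, 31] (size 2, min 27) -> median=22
Step 6: insert 36 -> lo=[16, 19, 22] (size 3, max 22) hi=[27, 31, 36] (size 3, min 27) -> median=24.5
Step 7: insert 33 -> lo=[16, 19, 22, 27] (size 4, max 27) hi=[31, 33, 36] (size 3, min 31) -> median=27
Step 8: insert 36 -> lo=[16, 19, 22, 27] (size 4, max 27) hi=[31, 33, 36, 36] (size 4, min 31) -> median=29
Step 9: insert 4 -> lo=[4, 16, 19, 22, 27] (size 5, max 27) hi=[31, 33, 36, 36] (size 4, min 31) -> median=27
Step 10: insert 49 -> lo=[4, 16, 19, 22, 27] (size 5, max 27) hi=[31, 33, 36, 36, 49] (size 5, min 31) -> median=29
Step 11: insert 31 -> lo=[4, 16, 19, 22, 27, 31] (size 6, max 31) hi=[31, 33, 36, 36, 49] (size 5, min 31) -> median=31
Step 12: insert 17 -> lo=[4, 16, 17, 19, 22, 27] (size 6, max 27) hi=[31, 31, 33, 36, 36, 49] (size 6, min 31) -> median=29
Step 13: insert 8 -> lo=[4, 8, 16, 17, 19, 22, 27] (size 7, max 27) hi=[31, 31, 33, 36, 36, 49] (size 6, min 31) -> median=27
Step 14: insert 27 -> lo=[4, 8, 16, 17, 19, 22, 27] (size 7, max 27) hi=[27, 31, 31, 33, 36, 36, 49] (size 7, min 27) -> median=27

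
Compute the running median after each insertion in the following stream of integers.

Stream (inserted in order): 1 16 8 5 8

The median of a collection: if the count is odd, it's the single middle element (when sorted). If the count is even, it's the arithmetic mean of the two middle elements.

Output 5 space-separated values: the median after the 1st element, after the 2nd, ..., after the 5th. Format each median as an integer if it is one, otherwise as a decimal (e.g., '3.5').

Answer: 1 8.5 8 6.5 8

Derivation:
Step 1: insert 1 -> lo=[1] (size 1, max 1) hi=[] (size 0) -> median=1
Step 2: insert 16 -> lo=[1] (size 1, max 1) hi=[16] (size 1, min 16) -> median=8.5
Step 3: insert 8 -> lo=[1, 8] (size 2, max 8) hi=[16] (size 1, min 16) -> median=8
Step 4: insert 5 -> lo=[1, 5] (size 2, max 5) hi=[8, 16] (size 2, min 8) -> median=6.5
Step 5: insert 8 -> lo=[1, 5, 8] (size 3, max 8) hi=[8, 16] (size 2, min 8) -> median=8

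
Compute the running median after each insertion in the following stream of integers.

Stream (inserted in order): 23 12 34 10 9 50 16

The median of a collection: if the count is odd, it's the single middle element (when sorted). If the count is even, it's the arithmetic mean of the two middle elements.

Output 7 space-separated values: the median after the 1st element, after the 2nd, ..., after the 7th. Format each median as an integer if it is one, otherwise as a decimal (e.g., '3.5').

Step 1: insert 23 -> lo=[23] (size 1, max 23) hi=[] (size 0) -> median=23
Step 2: insert 12 -> lo=[12] (size 1, max 12) hi=[23] (size 1, min 23) -> median=17.5
Step 3: insert 34 -> lo=[12, 23] (size 2, max 23) hi=[34] (size 1, min 34) -> median=23
Step 4: insert 10 -> lo=[10, 12] (size 2, max 12) hi=[23, 34] (size 2, min 23) -> median=17.5
Step 5: insert 9 -> lo=[9, 10, 12] (size 3, max 12) hi=[23, 34] (size 2, min 23) -> median=12
Step 6: insert 50 -> lo=[9, 10, 12] (size 3, max 12) hi=[23, 34, 50] (size 3, min 23) -> median=17.5
Step 7: insert 16 -> lo=[9, 10, 12, 16] (size 4, max 16) hi=[23, 34, 50] (size 3, min 23) -> median=16

Answer: 23 17.5 23 17.5 12 17.5 16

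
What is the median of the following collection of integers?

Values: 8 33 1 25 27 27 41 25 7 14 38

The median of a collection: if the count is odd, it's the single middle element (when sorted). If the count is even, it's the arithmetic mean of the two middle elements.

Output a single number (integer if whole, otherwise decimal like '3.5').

Step 1: insert 8 -> lo=[8] (size 1, max 8) hi=[] (size 0) -> median=8
Step 2: insert 33 -> lo=[8] (size 1, max 8) hi=[33] (size 1, min 33) -> median=20.5
Step 3: insert 1 -> lo=[1, 8] (size 2, max 8) hi=[33] (size 1, min 33) -> median=8
Step 4: insert 25 -> lo=[1, 8] (size 2, max 8) hi=[25, 33] (size 2, min 25) -> median=16.5
Step 5: insert 27 -> lo=[1, 8, 25] (size 3, max 25) hi=[27, 33] (size 2, min 27) -> median=25
Step 6: insert 27 -> lo=[1, 8, 25] (size 3, max 25) hi=[27, 27, 33] (size 3, min 27) -> median=26
Step 7: insert 41 -> lo=[1, 8, 25, 27] (size 4, max 27) hi=[27, 33, 41] (size 3, min 27) -> median=27
Step 8: insert 25 -> lo=[1, 8, 25, 25] (size 4, max 25) hi=[27, 27, 33, 41] (size 4, min 27) -> median=26
Step 9: insert 7 -> lo=[1, 7, 8, 25, 25] (size 5, max 25) hi=[27, 27, 33, 41] (size 4, min 27) -> median=25
Step 10: insert 14 -> lo=[1, 7, 8, 14, 25] (size 5, max 25) hi=[25, 27, 27, 33, 41] (size 5, min 25) -> median=25
Step 11: insert 38 -> lo=[1, 7, 8, 14, 25, 25] (size 6, max 25) hi=[27, 27, 33, 38, 41] (size 5, min 27) -> median=25

Answer: 25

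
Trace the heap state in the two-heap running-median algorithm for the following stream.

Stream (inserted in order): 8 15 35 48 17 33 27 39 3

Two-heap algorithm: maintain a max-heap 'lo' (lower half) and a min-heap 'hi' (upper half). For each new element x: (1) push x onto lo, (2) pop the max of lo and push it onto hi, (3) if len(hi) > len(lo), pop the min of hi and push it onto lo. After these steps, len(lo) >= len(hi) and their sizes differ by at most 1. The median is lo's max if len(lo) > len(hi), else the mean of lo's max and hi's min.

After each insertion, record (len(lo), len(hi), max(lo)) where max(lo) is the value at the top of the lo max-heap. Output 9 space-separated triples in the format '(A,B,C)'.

Answer: (1,0,8) (1,1,8) (2,1,15) (2,2,15) (3,2,17) (3,3,17) (4,3,27) (4,4,27) (5,4,27)

Derivation:
Step 1: insert 8 -> lo=[8] hi=[] -> (len(lo)=1, len(hi)=0, max(lo)=8)
Step 2: insert 15 -> lo=[8] hi=[15] -> (len(lo)=1, len(hi)=1, max(lo)=8)
Step 3: insert 35 -> lo=[8, 15] hi=[35] -> (len(lo)=2, len(hi)=1, max(lo)=15)
Step 4: insert 48 -> lo=[8, 15] hi=[35, 48] -> (len(lo)=2, len(hi)=2, max(lo)=15)
Step 5: insert 17 -> lo=[8, 15, 17] hi=[35, 48] -> (len(lo)=3, len(hi)=2, max(lo)=17)
Step 6: insert 33 -> lo=[8, 15, 17] hi=[33, 35, 48] -> (len(lo)=3, len(hi)=3, max(lo)=17)
Step 7: insert 27 -> lo=[8, 15, 17, 27] hi=[33, 35, 48] -> (len(lo)=4, len(hi)=3, max(lo)=27)
Step 8: insert 39 -> lo=[8, 15, 17, 27] hi=[33, 35, 39, 48] -> (len(lo)=4, len(hi)=4, max(lo)=27)
Step 9: insert 3 -> lo=[3, 8, 15, 17, 27] hi=[33, 35, 39, 48] -> (len(lo)=5, len(hi)=4, max(lo)=27)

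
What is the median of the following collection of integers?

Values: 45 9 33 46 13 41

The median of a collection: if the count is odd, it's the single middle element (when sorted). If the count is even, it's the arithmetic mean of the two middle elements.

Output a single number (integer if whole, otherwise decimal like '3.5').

Answer: 37

Derivation:
Step 1: insert 45 -> lo=[45] (size 1, max 45) hi=[] (size 0) -> median=45
Step 2: insert 9 -> lo=[9] (size 1, max 9) hi=[45] (size 1, min 45) -> median=27
Step 3: insert 33 -> lo=[9, 33] (size 2, max 33) hi=[45] (size 1, min 45) -> median=33
Step 4: insert 46 -> lo=[9, 33] (size 2, max 33) hi=[45, 46] (size 2, min 45) -> median=39
Step 5: insert 13 -> lo=[9, 13, 33] (size 3, max 33) hi=[45, 46] (size 2, min 45) -> median=33
Step 6: insert 41 -> lo=[9, 13, 33] (size 3, max 33) hi=[41, 45, 46] (size 3, min 41) -> median=37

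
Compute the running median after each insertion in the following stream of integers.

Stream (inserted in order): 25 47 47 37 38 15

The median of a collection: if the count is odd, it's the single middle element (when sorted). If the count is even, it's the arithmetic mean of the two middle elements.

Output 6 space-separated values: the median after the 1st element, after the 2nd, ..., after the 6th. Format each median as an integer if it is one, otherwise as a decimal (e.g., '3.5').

Answer: 25 36 47 42 38 37.5

Derivation:
Step 1: insert 25 -> lo=[25] (size 1, max 25) hi=[] (size 0) -> median=25
Step 2: insert 47 -> lo=[25] (size 1, max 25) hi=[47] (size 1, min 47) -> median=36
Step 3: insert 47 -> lo=[25, 47] (size 2, max 47) hi=[47] (size 1, min 47) -> median=47
Step 4: insert 37 -> lo=[25, 37] (size 2, max 37) hi=[47, 47] (size 2, min 47) -> median=42
Step 5: insert 38 -> lo=[25, 37, 38] (size 3, max 38) hi=[47, 47] (size 2, min 47) -> median=38
Step 6: insert 15 -> lo=[15, 25, 37] (size 3, max 37) hi=[38, 47, 47] (size 3, min 38) -> median=37.5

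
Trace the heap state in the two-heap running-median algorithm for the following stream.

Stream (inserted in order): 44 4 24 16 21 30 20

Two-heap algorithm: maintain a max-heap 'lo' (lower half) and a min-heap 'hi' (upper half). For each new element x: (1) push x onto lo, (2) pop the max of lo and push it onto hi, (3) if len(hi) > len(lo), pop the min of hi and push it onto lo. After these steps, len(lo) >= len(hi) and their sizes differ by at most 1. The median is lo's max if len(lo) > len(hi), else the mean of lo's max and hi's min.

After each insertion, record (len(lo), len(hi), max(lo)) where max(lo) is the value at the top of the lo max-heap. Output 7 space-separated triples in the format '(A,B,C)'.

Answer: (1,0,44) (1,1,4) (2,1,24) (2,2,16) (3,2,21) (3,3,21) (4,3,21)

Derivation:
Step 1: insert 44 -> lo=[44] hi=[] -> (len(lo)=1, len(hi)=0, max(lo)=44)
Step 2: insert 4 -> lo=[4] hi=[44] -> (len(lo)=1, len(hi)=1, max(lo)=4)
Step 3: insert 24 -> lo=[4, 24] hi=[44] -> (len(lo)=2, len(hi)=1, max(lo)=24)
Step 4: insert 16 -> lo=[4, 16] hi=[24, 44] -> (len(lo)=2, len(hi)=2, max(lo)=16)
Step 5: insert 21 -> lo=[4, 16, 21] hi=[24, 44] -> (len(lo)=3, len(hi)=2, max(lo)=21)
Step 6: insert 30 -> lo=[4, 16, 21] hi=[24, 30, 44] -> (len(lo)=3, len(hi)=3, max(lo)=21)
Step 7: insert 20 -> lo=[4, 16, 20, 21] hi=[24, 30, 44] -> (len(lo)=4, len(hi)=3, max(lo)=21)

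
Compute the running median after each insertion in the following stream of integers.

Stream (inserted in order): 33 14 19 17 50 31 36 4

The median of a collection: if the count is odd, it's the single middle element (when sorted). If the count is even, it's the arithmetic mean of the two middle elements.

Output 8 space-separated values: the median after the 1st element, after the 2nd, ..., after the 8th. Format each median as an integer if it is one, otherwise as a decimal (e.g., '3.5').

Step 1: insert 33 -> lo=[33] (size 1, max 33) hi=[] (size 0) -> median=33
Step 2: insert 14 -> lo=[14] (size 1, max 14) hi=[33] (size 1, min 33) -> median=23.5
Step 3: insert 19 -> lo=[14, 19] (size 2, max 19) hi=[33] (size 1, min 33) -> median=19
Step 4: insert 17 -> lo=[14, 17] (size 2, max 17) hi=[19, 33] (size 2, min 19) -> median=18
Step 5: insert 50 -> lo=[14, 17, 19] (size 3, max 19) hi=[33, 50] (size 2, min 33) -> median=19
Step 6: insert 31 -> lo=[14, 17, 19] (size 3, max 19) hi=[31, 33, 50] (size 3, min 31) -> median=25
Step 7: insert 36 -> lo=[14, 17, 19, 31] (size 4, max 31) hi=[33, 36, 50] (size 3, min 33) -> median=31
Step 8: insert 4 -> lo=[4, 14, 17, 19] (size 4, max 19) hi=[31, 33, 36, 50] (size 4, min 31) -> median=25

Answer: 33 23.5 19 18 19 25 31 25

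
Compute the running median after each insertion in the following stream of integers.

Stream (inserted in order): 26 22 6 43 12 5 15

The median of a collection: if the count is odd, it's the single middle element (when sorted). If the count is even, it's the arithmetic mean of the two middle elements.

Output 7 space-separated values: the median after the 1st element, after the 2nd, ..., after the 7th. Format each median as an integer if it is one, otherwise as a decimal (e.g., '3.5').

Step 1: insert 26 -> lo=[26] (size 1, max 26) hi=[] (size 0) -> median=26
Step 2: insert 22 -> lo=[22] (size 1, max 22) hi=[26] (size 1, min 26) -> median=24
Step 3: insert 6 -> lo=[6, 22] (size 2, max 22) hi=[26] (size 1, min 26) -> median=22
Step 4: insert 43 -> lo=[6, 22] (size 2, max 22) hi=[26, 43] (size 2, min 26) -> median=24
Step 5: insert 12 -> lo=[6, 12, 22] (size 3, max 22) hi=[26, 43] (size 2, min 26) -> median=22
Step 6: insert 5 -> lo=[5, 6, 12] (size 3, max 12) hi=[22, 26, 43] (size 3, min 22) -> median=17
Step 7: insert 15 -> lo=[5, 6, 12, 15] (size 4, max 15) hi=[22, 26, 43] (size 3, min 22) -> median=15

Answer: 26 24 22 24 22 17 15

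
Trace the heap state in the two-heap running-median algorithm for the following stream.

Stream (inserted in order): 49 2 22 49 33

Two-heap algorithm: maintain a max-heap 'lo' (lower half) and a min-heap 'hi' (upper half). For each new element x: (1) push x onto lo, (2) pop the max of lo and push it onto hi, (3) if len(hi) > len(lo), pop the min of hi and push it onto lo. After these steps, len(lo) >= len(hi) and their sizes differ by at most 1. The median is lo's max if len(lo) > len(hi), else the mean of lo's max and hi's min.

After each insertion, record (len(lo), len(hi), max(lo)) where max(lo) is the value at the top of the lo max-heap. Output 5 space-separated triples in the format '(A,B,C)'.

Step 1: insert 49 -> lo=[49] hi=[] -> (len(lo)=1, len(hi)=0, max(lo)=49)
Step 2: insert 2 -> lo=[2] hi=[49] -> (len(lo)=1, len(hi)=1, max(lo)=2)
Step 3: insert 22 -> lo=[2, 22] hi=[49] -> (len(lo)=2, len(hi)=1, max(lo)=22)
Step 4: insert 49 -> lo=[2, 22] hi=[49, 49] -> (len(lo)=2, len(hi)=2, max(lo)=22)
Step 5: insert 33 -> lo=[2, 22, 33] hi=[49, 49] -> (len(lo)=3, len(hi)=2, max(lo)=33)

Answer: (1,0,49) (1,1,2) (2,1,22) (2,2,22) (3,2,33)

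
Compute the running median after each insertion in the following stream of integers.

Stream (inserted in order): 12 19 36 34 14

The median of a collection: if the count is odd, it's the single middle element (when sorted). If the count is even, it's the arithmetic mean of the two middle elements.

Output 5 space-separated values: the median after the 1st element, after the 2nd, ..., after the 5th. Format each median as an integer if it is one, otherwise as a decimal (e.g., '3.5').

Answer: 12 15.5 19 26.5 19

Derivation:
Step 1: insert 12 -> lo=[12] (size 1, max 12) hi=[] (size 0) -> median=12
Step 2: insert 19 -> lo=[12] (size 1, max 12) hi=[19] (size 1, min 19) -> median=15.5
Step 3: insert 36 -> lo=[12, 19] (size 2, max 19) hi=[36] (size 1, min 36) -> median=19
Step 4: insert 34 -> lo=[12, 19] (size 2, max 19) hi=[34, 36] (size 2, min 34) -> median=26.5
Step 5: insert 14 -> lo=[12, 14, 19] (size 3, max 19) hi=[34, 36] (size 2, min 34) -> median=19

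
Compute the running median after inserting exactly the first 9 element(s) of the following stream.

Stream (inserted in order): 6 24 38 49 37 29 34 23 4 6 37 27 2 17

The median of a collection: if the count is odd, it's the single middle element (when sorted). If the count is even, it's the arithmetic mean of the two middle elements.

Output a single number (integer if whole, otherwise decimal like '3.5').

Answer: 29

Derivation:
Step 1: insert 6 -> lo=[6] (size 1, max 6) hi=[] (size 0) -> median=6
Step 2: insert 24 -> lo=[6] (size 1, max 6) hi=[24] (size 1, min 24) -> median=15
Step 3: insert 38 -> lo=[6, 24] (size 2, max 24) hi=[38] (size 1, min 38) -> median=24
Step 4: insert 49 -> lo=[6, 24] (size 2, max 24) hi=[38, 49] (size 2, min 38) -> median=31
Step 5: insert 37 -> lo=[6, 24, 37] (size 3, max 37) hi=[38, 49] (size 2, min 38) -> median=37
Step 6: insert 29 -> lo=[6, 24, 29] (size 3, max 29) hi=[37, 38, 49] (size 3, min 37) -> median=33
Step 7: insert 34 -> lo=[6, 24, 29, 34] (size 4, max 34) hi=[37, 38, 49] (size 3, min 37) -> median=34
Step 8: insert 23 -> lo=[6, 23, 24, 29] (size 4, max 29) hi=[34, 37, 38, 49] (size 4, min 34) -> median=31.5
Step 9: insert 4 -> lo=[4, 6, 23, 24, 29] (size 5, max 29) hi=[34, 37, 38, 49] (size 4, min 34) -> median=29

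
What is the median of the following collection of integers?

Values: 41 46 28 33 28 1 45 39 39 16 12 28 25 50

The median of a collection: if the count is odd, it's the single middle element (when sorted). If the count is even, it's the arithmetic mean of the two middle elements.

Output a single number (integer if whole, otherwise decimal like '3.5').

Step 1: insert 41 -> lo=[41] (size 1, max 41) hi=[] (size 0) -> median=41
Step 2: insert 46 -> lo=[41] (size 1, max 41) hi=[46] (size 1, min 46) -> median=43.5
Step 3: insert 28 -> lo=[28, 41] (size 2, max 41) hi=[46] (size 1, min 46) -> median=41
Step 4: insert 33 -> lo=[28, 33] (size 2, max 33) hi=[41, 46] (size 2, min 41) -> median=37
Step 5: insert 28 -> lo=[28, 28, 33] (size 3, max 33) hi=[41, 46] (size 2, min 41) -> median=33
Step 6: insert 1 -> lo=[1, 28, 28] (size 3, max 28) hi=[33, 41, 46] (size 3, min 33) -> median=30.5
Step 7: insert 45 -> lo=[1, 28, 28, 33] (size 4, max 33) hi=[41, 45, 46] (size 3, min 41) -> median=33
Step 8: insert 39 -> lo=[1, 28, 28, 33] (size 4, max 33) hi=[39, 41, 45, 46] (size 4, min 39) -> median=36
Step 9: insert 39 -> lo=[1, 28, 28, 33, 39] (size 5, max 39) hi=[39, 41, 45, 46] (size 4, min 39) -> median=39
Step 10: insert 16 -> lo=[1, 16, 28, 28, 33] (size 5, max 33) hi=[39, 39, 41, 45, 46] (size 5, min 39) -> median=36
Step 11: insert 12 -> lo=[1, 12, 16, 28, 28, 33] (size 6, max 33) hi=[39, 39, 41, 45, 46] (size 5, min 39) -> median=33
Step 12: insert 28 -> lo=[1, 12, 16, 28, 28, 28] (size 6, max 28) hi=[33, 39, 39, 41, 45, 46] (size 6, min 33) -> median=30.5
Step 13: insert 25 -> lo=[1, 12, 16, 25, 28, 28, 28] (size 7, max 28) hi=[33, 39, 39, 41, 45, 46] (size 6, min 33) -> median=28
Step 14: insert 50 -> lo=[1, 12, 16, 25, 28, 28, 28] (size 7, max 28) hi=[33, 39, 39, 41, 45, 46, 50] (size 7, min 33) -> median=30.5

Answer: 30.5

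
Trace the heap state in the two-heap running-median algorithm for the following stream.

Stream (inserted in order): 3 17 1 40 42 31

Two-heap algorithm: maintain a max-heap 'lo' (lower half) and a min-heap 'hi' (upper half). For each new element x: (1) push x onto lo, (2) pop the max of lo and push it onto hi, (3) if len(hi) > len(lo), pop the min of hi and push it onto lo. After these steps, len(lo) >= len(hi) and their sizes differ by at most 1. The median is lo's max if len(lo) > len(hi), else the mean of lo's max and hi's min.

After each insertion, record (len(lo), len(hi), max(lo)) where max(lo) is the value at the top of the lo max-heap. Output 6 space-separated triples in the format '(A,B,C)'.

Answer: (1,0,3) (1,1,3) (2,1,3) (2,2,3) (3,2,17) (3,3,17)

Derivation:
Step 1: insert 3 -> lo=[3] hi=[] -> (len(lo)=1, len(hi)=0, max(lo)=3)
Step 2: insert 17 -> lo=[3] hi=[17] -> (len(lo)=1, len(hi)=1, max(lo)=3)
Step 3: insert 1 -> lo=[1, 3] hi=[17] -> (len(lo)=2, len(hi)=1, max(lo)=3)
Step 4: insert 40 -> lo=[1, 3] hi=[17, 40] -> (len(lo)=2, len(hi)=2, max(lo)=3)
Step 5: insert 42 -> lo=[1, 3, 17] hi=[40, 42] -> (len(lo)=3, len(hi)=2, max(lo)=17)
Step 6: insert 31 -> lo=[1, 3, 17] hi=[31, 40, 42] -> (len(lo)=3, len(hi)=3, max(lo)=17)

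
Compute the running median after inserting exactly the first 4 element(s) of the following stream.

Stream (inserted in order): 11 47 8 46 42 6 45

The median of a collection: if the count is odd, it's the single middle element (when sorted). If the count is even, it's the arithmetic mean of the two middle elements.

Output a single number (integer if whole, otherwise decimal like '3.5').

Answer: 28.5

Derivation:
Step 1: insert 11 -> lo=[11] (size 1, max 11) hi=[] (size 0) -> median=11
Step 2: insert 47 -> lo=[11] (size 1, max 11) hi=[47] (size 1, min 47) -> median=29
Step 3: insert 8 -> lo=[8, 11] (size 2, max 11) hi=[47] (size 1, min 47) -> median=11
Step 4: insert 46 -> lo=[8, 11] (size 2, max 11) hi=[46, 47] (size 2, min 46) -> median=28.5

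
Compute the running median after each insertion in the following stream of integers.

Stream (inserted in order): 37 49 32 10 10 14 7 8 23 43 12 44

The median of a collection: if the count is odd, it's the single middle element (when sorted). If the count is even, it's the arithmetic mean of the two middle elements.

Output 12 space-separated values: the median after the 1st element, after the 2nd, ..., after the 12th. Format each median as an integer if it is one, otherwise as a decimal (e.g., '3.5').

Answer: 37 43 37 34.5 32 23 14 12 14 18.5 14 18.5

Derivation:
Step 1: insert 37 -> lo=[37] (size 1, max 37) hi=[] (size 0) -> median=37
Step 2: insert 49 -> lo=[37] (size 1, max 37) hi=[49] (size 1, min 49) -> median=43
Step 3: insert 32 -> lo=[32, 37] (size 2, max 37) hi=[49] (size 1, min 49) -> median=37
Step 4: insert 10 -> lo=[10, 32] (size 2, max 32) hi=[37, 49] (size 2, min 37) -> median=34.5
Step 5: insert 10 -> lo=[10, 10, 32] (size 3, max 32) hi=[37, 49] (size 2, min 37) -> median=32
Step 6: insert 14 -> lo=[10, 10, 14] (size 3, max 14) hi=[32, 37, 49] (size 3, min 32) -> median=23
Step 7: insert 7 -> lo=[7, 10, 10, 14] (size 4, max 14) hi=[32, 37, 49] (size 3, min 32) -> median=14
Step 8: insert 8 -> lo=[7, 8, 10, 10] (size 4, max 10) hi=[14, 32, 37, 49] (size 4, min 14) -> median=12
Step 9: insert 23 -> lo=[7, 8, 10, 10, 14] (size 5, max 14) hi=[23, 32, 37, 49] (size 4, min 23) -> median=14
Step 10: insert 43 -> lo=[7, 8, 10, 10, 14] (size 5, max 14) hi=[23, 32, 37, 43, 49] (size 5, min 23) -> median=18.5
Step 11: insert 12 -> lo=[7, 8, 10, 10, 12, 14] (size 6, max 14) hi=[23, 32, 37, 43, 49] (size 5, min 23) -> median=14
Step 12: insert 44 -> lo=[7, 8, 10, 10, 12, 14] (size 6, max 14) hi=[23, 32, 37, 43, 44, 49] (size 6, min 23) -> median=18.5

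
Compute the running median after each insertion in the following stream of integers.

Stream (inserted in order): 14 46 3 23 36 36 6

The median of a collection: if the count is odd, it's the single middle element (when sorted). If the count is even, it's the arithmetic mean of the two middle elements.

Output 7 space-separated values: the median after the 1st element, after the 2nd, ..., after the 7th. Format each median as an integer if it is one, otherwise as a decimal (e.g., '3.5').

Step 1: insert 14 -> lo=[14] (size 1, max 14) hi=[] (size 0) -> median=14
Step 2: insert 46 -> lo=[14] (size 1, max 14) hi=[46] (size 1, min 46) -> median=30
Step 3: insert 3 -> lo=[3, 14] (size 2, max 14) hi=[46] (size 1, min 46) -> median=14
Step 4: insert 23 -> lo=[3, 14] (size 2, max 14) hi=[23, 46] (size 2, min 23) -> median=18.5
Step 5: insert 36 -> lo=[3, 14, 23] (size 3, max 23) hi=[36, 46] (size 2, min 36) -> median=23
Step 6: insert 36 -> lo=[3, 14, 23] (size 3, max 23) hi=[36, 36, 46] (size 3, min 36) -> median=29.5
Step 7: insert 6 -> lo=[3, 6, 14, 23] (size 4, max 23) hi=[36, 36, 46] (size 3, min 36) -> median=23

Answer: 14 30 14 18.5 23 29.5 23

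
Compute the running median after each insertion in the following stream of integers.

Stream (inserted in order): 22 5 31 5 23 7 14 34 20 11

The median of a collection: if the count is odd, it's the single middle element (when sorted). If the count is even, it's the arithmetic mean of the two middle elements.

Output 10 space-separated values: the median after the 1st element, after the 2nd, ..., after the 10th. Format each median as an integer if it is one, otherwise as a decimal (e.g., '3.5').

Step 1: insert 22 -> lo=[22] (size 1, max 22) hi=[] (size 0) -> median=22
Step 2: insert 5 -> lo=[5] (size 1, max 5) hi=[22] (size 1, min 22) -> median=13.5
Step 3: insert 31 -> lo=[5, 22] (size 2, max 22) hi=[31] (size 1, min 31) -> median=22
Step 4: insert 5 -> lo=[5, 5] (size 2, max 5) hi=[22, 31] (size 2, min 22) -> median=13.5
Step 5: insert 23 -> lo=[5, 5, 22] (size 3, max 22) hi=[23, 31] (size 2, min 23) -> median=22
Step 6: insert 7 -> lo=[5, 5, 7] (size 3, max 7) hi=[22, 23, 31] (size 3, min 22) -> median=14.5
Step 7: insert 14 -> lo=[5, 5, 7, 14] (size 4, max 14) hi=[22, 23, 31] (size 3, min 22) -> median=14
Step 8: insert 34 -> lo=[5, 5, 7, 14] (size 4, max 14) hi=[22, 23, 31, 34] (size 4, min 22) -> median=18
Step 9: insert 20 -> lo=[5, 5, 7, 14, 20] (size 5, max 20) hi=[22, 23, 31, 34] (size 4, min 22) -> median=20
Step 10: insert 11 -> lo=[5, 5, 7, 11, 14] (size 5, max 14) hi=[20, 22, 23, 31, 34] (size 5, min 20) -> median=17

Answer: 22 13.5 22 13.5 22 14.5 14 18 20 17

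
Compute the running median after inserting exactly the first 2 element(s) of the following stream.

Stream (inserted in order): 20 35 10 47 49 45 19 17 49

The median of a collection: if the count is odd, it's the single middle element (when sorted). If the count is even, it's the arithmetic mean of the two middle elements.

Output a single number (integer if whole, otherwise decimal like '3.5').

Step 1: insert 20 -> lo=[20] (size 1, max 20) hi=[] (size 0) -> median=20
Step 2: insert 35 -> lo=[20] (size 1, max 20) hi=[35] (size 1, min 35) -> median=27.5

Answer: 27.5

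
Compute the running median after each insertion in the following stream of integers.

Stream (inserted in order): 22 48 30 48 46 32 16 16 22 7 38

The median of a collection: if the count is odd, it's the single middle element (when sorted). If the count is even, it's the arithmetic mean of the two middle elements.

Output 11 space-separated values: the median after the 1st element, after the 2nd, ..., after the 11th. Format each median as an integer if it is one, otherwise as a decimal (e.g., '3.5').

Step 1: insert 22 -> lo=[22] (size 1, max 22) hi=[] (size 0) -> median=22
Step 2: insert 48 -> lo=[22] (size 1, max 22) hi=[48] (size 1, min 48) -> median=35
Step 3: insert 30 -> lo=[22, 30] (size 2, max 30) hi=[48] (size 1, min 48) -> median=30
Step 4: insert 48 -> lo=[22, 30] (size 2, max 30) hi=[48, 48] (size 2, min 48) -> median=39
Step 5: insert 46 -> lo=[22, 30, 46] (size 3, max 46) hi=[48, 48] (size 2, min 48) -> median=46
Step 6: insert 32 -> lo=[22, 30, 32] (size 3, max 32) hi=[46, 48, 48] (size 3, min 46) -> median=39
Step 7: insert 16 -> lo=[16, 22, 30, 32] (size 4, max 32) hi=[46, 48, 48] (size 3, min 46) -> median=32
Step 8: insert 16 -> lo=[16, 16, 22, 30] (size 4, max 30) hi=[32, 46, 48, 48] (size 4, min 32) -> median=31
Step 9: insert 22 -> lo=[16, 16, 22, 22, 30] (size 5, max 30) hi=[32, 46, 48, 48] (size 4, min 32) -> median=30
Step 10: insert 7 -> lo=[7, 16, 16, 22, 22] (size 5, max 22) hi=[30, 32, 46, 48, 48] (size 5, min 30) -> median=26
Step 11: insert 38 -> lo=[7, 16, 16, 22, 22, 30] (size 6, max 30) hi=[32, 38, 46, 48, 48] (size 5, min 32) -> median=30

Answer: 22 35 30 39 46 39 32 31 30 26 30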